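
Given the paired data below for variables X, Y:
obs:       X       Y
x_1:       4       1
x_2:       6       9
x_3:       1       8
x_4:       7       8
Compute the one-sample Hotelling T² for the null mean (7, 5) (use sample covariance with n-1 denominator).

Step 1 — sample mean vector:
  mean(X) = (4 + 6 + 1 + 7) / 4 = 18/4 = 4.5
  mean(Y) = (1 + 9 + 8 + 8) / 4 = 26/4 = 6.5
  x̄ = (4.5, 6.5),  deviation x̄ - mu_0 = (4.5, 6.5) - (7, 5) = (-2.5, 1.5).

Step 2 — sample covariance matrix, S[i,j] = (1/(n-1)) · Σ_k (x_{k,i} - mean_i) · (x_{k,j} - mean_j), divisor n-1 = 3:
  S[X,X] = ((-0.5)·(-0.5) + (1.5)·(1.5) + (-3.5)·(-3.5) + (2.5)·(2.5)) / 3 = 21/3 = 7
  S[X,Y] = ((-0.5)·(-5.5) + (1.5)·(2.5) + (-3.5)·(1.5) + (2.5)·(1.5)) / 3 = 5/3 = 1.6667
  S[Y,Y] = ((-5.5)·(-5.5) + (2.5)·(2.5) + (1.5)·(1.5) + (1.5)·(1.5)) / 3 = 41/3 = 13.6667
  S = [[7, 1.6667],
 [1.6667, 13.6667]].

Step 3 — invert S. det(S) = 7·13.6667 - (1.6667)² = 92.8889.
  S^{-1} = (1/det) · [[d, -b], [-b, a]] = [[0.1471, -0.0179],
 [-0.0179, 0.0754]].

Step 4 — quadratic form (x̄ - mu_0)^T · S^{-1} · (x̄ - mu_0):
  S^{-1} · (x̄ - mu_0) = (-0.3947, 0.1579),
  (x̄ - mu_0)^T · [...] = (-2.5)·(-0.3947) + (1.5)·(0.1579) = 1.2237.

Step 5 — scale by n: T² = 4 · 1.2237 = 4.8947.

T² ≈ 4.8947


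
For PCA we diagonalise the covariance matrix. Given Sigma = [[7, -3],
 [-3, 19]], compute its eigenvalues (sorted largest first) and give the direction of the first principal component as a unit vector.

Step 1 — characteristic polynomial of 2×2 Sigma:
  det(Sigma - λI) = λ² - trace · λ + det = 0.
  trace = 7 + 19 = 26, det = 7·19 - (-3)² = 124.
Step 2 — discriminant:
  Δ = trace² - 4·det = 676 - 496 = 180.
Step 3 — eigenvalues:
  λ = (trace ± √Δ)/2 = (26 ± 13.4164)/2,
  λ_1 = 19.7082,  λ_2 = 6.2918.

Step 4 — unit eigenvector for λ_1: solve (Sigma - λ_1 I)v = 0. First row:
  (7 - 19.7082)·v_x + (-3)·v_y = 0, i.e. (-12.7082)·v_x + (-3)·v_y = 0,
  so v ∝ (b, λ_1 - a) = (-3, 12.7082); multiply by -1 so the first entry is positive: u = (3, -12.7082).
  ||u|| = √((3)² + (-12.7082)²) = √(170.4984) ≈ 13.0575,
  v_1 = u/||u|| ≈ (0.2298, -0.9732) (||v_1|| = 1).

λ_1 = 19.7082,  λ_2 = 6.2918;  v_1 ≈ (0.2298, -0.9732)


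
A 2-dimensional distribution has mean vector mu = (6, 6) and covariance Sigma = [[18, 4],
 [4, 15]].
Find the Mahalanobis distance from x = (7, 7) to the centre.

Step 1 — centre the observation: (x - mu) = (1, 1).

Step 2 — invert Sigma. det(Sigma) = 18·15 - (4)² = 254.
  Sigma^{-1} = (1/det) · [[d, -b], [-b, a]] = [[0.0591, -0.0157],
 [-0.0157, 0.0709]].

Step 3 — form the quadratic (x - mu)^T · Sigma^{-1} · (x - mu):
  Sigma^{-1} · (x - mu) = (0.0433, 0.0551).
  (x - mu)^T · [Sigma^{-1} · (x - mu)] = (1)·(0.0433) + (1)·(0.0551) = 0.0984.

Step 4 — take square root: d = √(0.0984) ≈ 0.3137.

d(x, mu) = √(0.0984) ≈ 0.3137


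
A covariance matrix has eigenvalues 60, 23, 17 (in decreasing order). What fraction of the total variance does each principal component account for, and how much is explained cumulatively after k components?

Step 1 — total variance = trace(Sigma) = Σ λ_i = 60 + 23 + 17 = 100.

Step 2 — fraction explained by component i = λ_i / Σ λ:
  PC1: 60/100 = 0.6
  PC2: 23/100 = 0.23
  PC3: 17/100 = 0.17

Step 3 — cumulative fraction after k components = (λ_1 + ... + λ_k) / Σ λ:
  k = 1: 60/100 = 0.6
  k = 2: (60 + 23)/100 = 83/100 = 0.83
  k = 3: (60 + 23 + 17)/100 = 100/100 = 1

Summary (fraction, with percent):

explained: PC1 0.6 (60%), PC2 0.23 (23%), PC3 0.17 (17%);  cumulative: 0.6, 0.83, 1


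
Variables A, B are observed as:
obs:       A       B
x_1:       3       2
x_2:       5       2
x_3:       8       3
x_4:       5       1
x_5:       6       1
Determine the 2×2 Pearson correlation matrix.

Step 1 — column means:
  mean(A) = (3 + 5 + 8 + 5 + 6) / 5 = 27/5 = 5.4
  mean(B) = (2 + 2 + 3 + 1 + 1) / 5 = 9/5 = 1.8

Step 2 — sample variances and covariances s[i,j] = (1/(n-1)) · Σ_k (x_{k,i} - mean_i) · (x_{k,j} - mean_j), with n-1 = 4:
  s[A,A] = ((-2.4)·(-2.4) + (-0.4)·(-0.4) + (2.6)·(2.6) + (-0.4)·(-0.4) + (0.6)·(0.6)) / 4 = 13.2/4 = 3.3
  s[A,B] = ((-2.4)·(0.2) + (-0.4)·(0.2) + (2.6)·(1.2) + (-0.4)·(-0.8) + (0.6)·(-0.8)) / 4 = 2.4/4 = 0.6
  s[B,B] = ((0.2)·(0.2) + (0.2)·(0.2) + (1.2)·(1.2) + (-0.8)·(-0.8) + (-0.8)·(-0.8)) / 4 = 2.8/4 = 0.7
  Sample standard deviations s_i = √(s[i,i]):
  s(A) = √(3.3) = 1.8166
  s(B) = √(0.7) = 0.8367

Step 3 — r_{ij} = s_{ij} / (s_i · s_j):
  r[A,A] = 1 (diagonal).
  r[A,B] = 0.6 / (1.8166 · 0.8367) = 0.6 / 1.5199 = 0.3948
  r[B,B] = 1 (diagonal).

R is symmetric with unit diagonal. Assembling:

R = [[1, 0.3948],
 [0.3948, 1]]


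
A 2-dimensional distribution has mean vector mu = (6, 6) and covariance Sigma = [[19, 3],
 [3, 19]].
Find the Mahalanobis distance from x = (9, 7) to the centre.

Step 1 — centre the observation: (x - mu) = (3, 1).

Step 2 — invert Sigma. det(Sigma) = 19·19 - (3)² = 352.
  Sigma^{-1} = (1/det) · [[d, -b], [-b, a]] = [[0.054, -0.0085],
 [-0.0085, 0.054]].

Step 3 — form the quadratic (x - mu)^T · Sigma^{-1} · (x - mu):
  Sigma^{-1} · (x - mu) = (0.1534, 0.0284).
  (x - mu)^T · [Sigma^{-1} · (x - mu)] = (3)·(0.1534) + (1)·(0.0284) = 0.4886.

Step 4 — take square root: d = √(0.4886) ≈ 0.699.

d(x, mu) = √(0.4886) ≈ 0.699


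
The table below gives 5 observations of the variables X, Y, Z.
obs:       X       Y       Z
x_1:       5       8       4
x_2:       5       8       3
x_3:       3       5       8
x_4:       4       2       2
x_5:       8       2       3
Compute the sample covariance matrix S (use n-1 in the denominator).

Step 1 — column means:
  mean(X) = (5 + 5 + 3 + 4 + 8) / 5 = 25/5 = 5
  mean(Y) = (8 + 8 + 5 + 2 + 2) / 5 = 25/5 = 5
  mean(Z) = (4 + 3 + 8 + 2 + 3) / 5 = 20/5 = 4

Step 2 — sample covariance S[i,j] = (1/(n-1)) · Σ_k (x_{k,i} - mean_i) · (x_{k,j} - mean_j), with n-1 = 4.
  S[X,X] = ((0)·(0) + (0)·(0) + (-2)·(-2) + (-1)·(-1) + (3)·(3)) / 4 = 14/4 = 3.5
  S[X,Y] = ((0)·(3) + (0)·(3) + (-2)·(0) + (-1)·(-3) + (3)·(-3)) / 4 = -6/4 = -1.5
  S[X,Z] = ((0)·(0) + (0)·(-1) + (-2)·(4) + (-1)·(-2) + (3)·(-1)) / 4 = -9/4 = -2.25
  S[Y,Y] = ((3)·(3) + (3)·(3) + (0)·(0) + (-3)·(-3) + (-3)·(-3)) / 4 = 36/4 = 9
  S[Y,Z] = ((3)·(0) + (3)·(-1) + (0)·(4) + (-3)·(-2) + (-3)·(-1)) / 4 = 6/4 = 1.5
  S[Z,Z] = ((0)·(0) + (-1)·(-1) + (4)·(4) + (-2)·(-2) + (-1)·(-1)) / 4 = 22/4 = 5.5

S is symmetric (S[j,i] = S[i,j]). Assembling:

S = [[3.5, -1.5, -2.25],
 [-1.5, 9, 1.5],
 [-2.25, 1.5, 5.5]]


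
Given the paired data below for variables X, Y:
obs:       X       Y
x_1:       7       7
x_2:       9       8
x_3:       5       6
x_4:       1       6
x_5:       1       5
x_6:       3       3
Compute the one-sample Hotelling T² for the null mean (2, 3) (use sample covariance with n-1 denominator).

Step 1 — sample mean vector:
  mean(X) = (7 + 9 + 5 + 1 + 1 + 3) / 6 = 26/6 = 4.3333
  mean(Y) = (7 + 8 + 6 + 6 + 5 + 3) / 6 = 35/6 = 5.8333
  x̄ = (4.3333, 5.8333),  deviation x̄ - mu_0 = (4.3333, 5.8333) - (2, 3) = (2.3333, 2.8333).

Step 2 — sample covariance matrix, S[i,j] = (1/(n-1)) · Σ_k (x_{k,i} - mean_i) · (x_{k,j} - mean_j), divisor n-1 = 5:
  S[X,X] = ((2.6667)·(2.6667) + (4.6667)·(4.6667) + (0.6667)·(0.6667) + (-3.3333)·(-3.3333) + (-3.3333)·(-3.3333) + (-1.3333)·(-1.3333)) / 5 = 53.3333/5 = 10.6667
  S[X,Y] = ((2.6667)·(1.1667) + (4.6667)·(2.1667) + (0.6667)·(0.1667) + (-3.3333)·(0.1667) + (-3.3333)·(-0.8333) + (-1.3333)·(-2.8333)) / 5 = 19.3333/5 = 3.8667
  S[Y,Y] = ((1.1667)·(1.1667) + (2.1667)·(2.1667) + (0.1667)·(0.1667) + (0.1667)·(0.1667) + (-0.8333)·(-0.8333) + (-2.8333)·(-2.8333)) / 5 = 14.8333/5 = 2.9667
  S = [[10.6667, 3.8667],
 [3.8667, 2.9667]].

Step 3 — invert S. det(S) = 10.6667·2.9667 - (3.8667)² = 16.6933.
  S^{-1} = (1/det) · [[d, -b], [-b, a]] = [[0.1777, -0.2316],
 [-0.2316, 0.639]].

Step 4 — quadratic form (x̄ - mu_0)^T · S^{-1} · (x̄ - mu_0):
  S^{-1} · (x̄ - mu_0) = (-0.2416, 1.27),
  (x̄ - mu_0)^T · [...] = (2.3333)·(-0.2416) + (2.8333)·(1.27) = 3.0345.

Step 5 — scale by n: T² = 6 · 3.0345 = 18.2069.

T² ≈ 18.2069


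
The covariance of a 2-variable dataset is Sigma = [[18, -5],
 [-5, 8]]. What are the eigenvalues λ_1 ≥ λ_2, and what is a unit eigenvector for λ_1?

Step 1 — characteristic polynomial of 2×2 Sigma:
  det(Sigma - λI) = λ² - trace · λ + det = 0.
  trace = 18 + 8 = 26, det = 18·8 - (-5)² = 119.
Step 2 — discriminant:
  Δ = trace² - 4·det = 676 - 476 = 200.
Step 3 — eigenvalues:
  λ = (trace ± √Δ)/2 = (26 ± 14.1421)/2,
  λ_1 = 20.0711,  λ_2 = 5.9289.

Step 4 — unit eigenvector for λ_1: solve (Sigma - λ_1 I)v = 0. First row:
  (18 - 20.0711)·v_x + (-5)·v_y = 0, i.e. (-2.0711)·v_x + (-5)·v_y = 0,
  so v ∝ (b, λ_1 - a) = (-5, 2.0711); multiply by -1 so the first entry is positive: u = (5, -2.0711).
  ||u|| = √((5)² + (-2.0711)²) = √(29.2893) ≈ 5.412,
  v_1 = u/||u|| ≈ (0.9239, -0.3827) (||v_1|| = 1).

λ_1 = 20.0711,  λ_2 = 5.9289;  v_1 ≈ (0.9239, -0.3827)


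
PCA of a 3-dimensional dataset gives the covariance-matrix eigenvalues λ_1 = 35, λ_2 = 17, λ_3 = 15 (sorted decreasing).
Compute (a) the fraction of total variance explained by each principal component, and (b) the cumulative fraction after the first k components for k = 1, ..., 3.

Step 1 — total variance = trace(Sigma) = Σ λ_i = 35 + 17 + 15 = 67.

Step 2 — fraction explained by component i = λ_i / Σ λ:
  PC1: 35/67 = 0.5224
  PC2: 17/67 = 0.2537
  PC3: 15/67 = 0.2239

Step 3 — cumulative fraction after k components = (λ_1 + ... + λ_k) / Σ λ:
  k = 1: 35/67 = 0.5224
  k = 2: (35 + 17)/67 = 52/67 = 0.7761
  k = 3: (35 + 17 + 15)/67 = 67/67 = 1

Summary (fraction, with percent):

explained: PC1 0.5224 (52.24%), PC2 0.2537 (25.37%), PC3 0.2239 (22.39%);  cumulative: 0.5224, 0.7761, 1


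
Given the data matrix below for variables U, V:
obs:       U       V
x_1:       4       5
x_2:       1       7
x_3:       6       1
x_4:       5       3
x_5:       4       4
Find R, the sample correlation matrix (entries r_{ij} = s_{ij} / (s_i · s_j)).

Step 1 — column means:
  mean(U) = (4 + 1 + 6 + 5 + 4) / 5 = 20/5 = 4
  mean(V) = (5 + 7 + 1 + 3 + 4) / 5 = 20/5 = 4

Step 2 — sample variances and covariances s[i,j] = (1/(n-1)) · Σ_k (x_{k,i} - mean_i) · (x_{k,j} - mean_j), with n-1 = 4:
  s[U,U] = ((0)·(0) + (-3)·(-3) + (2)·(2) + (1)·(1) + (0)·(0)) / 4 = 14/4 = 3.5
  s[U,V] = ((0)·(1) + (-3)·(3) + (2)·(-3) + (1)·(-1) + (0)·(0)) / 4 = -16/4 = -4
  s[V,V] = ((1)·(1) + (3)·(3) + (-3)·(-3) + (-1)·(-1) + (0)·(0)) / 4 = 20/4 = 5
  Sample standard deviations s_i = √(s[i,i]):
  s(U) = √(3.5) = 1.8708
  s(V) = √(5) = 2.2361

Step 3 — r_{ij} = s_{ij} / (s_i · s_j):
  r[U,U] = 1 (diagonal).
  r[U,V] = -4 / (1.8708 · 2.2361) = -4 / 4.1833 = -0.9562
  r[V,V] = 1 (diagonal).

R is symmetric with unit diagonal. Assembling:

R = [[1, -0.9562],
 [-0.9562, 1]]


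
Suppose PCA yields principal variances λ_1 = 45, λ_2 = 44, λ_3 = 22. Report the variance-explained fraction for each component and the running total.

Step 1 — total variance = trace(Sigma) = Σ λ_i = 45 + 44 + 22 = 111.

Step 2 — fraction explained by component i = λ_i / Σ λ:
  PC1: 45/111 = 0.4054
  PC2: 44/111 = 0.3964
  PC3: 22/111 = 0.1982

Step 3 — cumulative fraction after k components = (λ_1 + ... + λ_k) / Σ λ:
  k = 1: 45/111 = 0.4054
  k = 2: (45 + 44)/111 = 89/111 = 0.8018
  k = 3: (45 + 44 + 22)/111 = 111/111 = 1

Summary (fraction, with percent):

explained: PC1 0.4054 (40.54%), PC2 0.3964 (39.64%), PC3 0.1982 (19.82%);  cumulative: 0.4054, 0.8018, 1


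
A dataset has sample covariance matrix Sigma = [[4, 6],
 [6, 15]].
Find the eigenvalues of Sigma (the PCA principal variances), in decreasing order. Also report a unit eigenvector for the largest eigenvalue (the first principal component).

Step 1 — characteristic polynomial of 2×2 Sigma:
  det(Sigma - λI) = λ² - trace · λ + det = 0.
  trace = 4 + 15 = 19, det = 4·15 - (6)² = 24.
Step 2 — discriminant:
  Δ = trace² - 4·det = 361 - 96 = 265.
Step 3 — eigenvalues:
  λ = (trace ± √Δ)/2 = (19 ± 16.2788)/2,
  λ_1 = 17.6394,  λ_2 = 1.3606.

Step 4 — unit eigenvector for λ_1: solve (Sigma - λ_1 I)v = 0. First row:
  (4 - 17.6394)·v_x + (6)·v_y = 0, i.e. (-13.6394)·v_x + (6)·v_y = 0,
  so v ∝ (b, λ_1 - a) = (6, 13.6394) = u.
  ||u|| = √((6)² + (13.6394)²) = √(222.0335) ≈ 14.9008,
  v_1 = u/||u|| ≈ (0.4027, 0.9153) (||v_1|| = 1).

λ_1 = 17.6394,  λ_2 = 1.3606;  v_1 ≈ (0.4027, 0.9153)


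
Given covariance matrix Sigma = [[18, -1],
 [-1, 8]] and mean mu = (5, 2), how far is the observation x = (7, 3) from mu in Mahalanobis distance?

Step 1 — centre the observation: (x - mu) = (2, 1).

Step 2 — invert Sigma. det(Sigma) = 18·8 - (-1)² = 143.
  Sigma^{-1} = (1/det) · [[d, -b], [-b, a]] = [[0.0559, 0.007],
 [0.007, 0.1259]].

Step 3 — form the quadratic (x - mu)^T · Sigma^{-1} · (x - mu):
  Sigma^{-1} · (x - mu) = (0.1189, 0.1399).
  (x - mu)^T · [Sigma^{-1} · (x - mu)] = (2)·(0.1189) + (1)·(0.1399) = 0.3776.

Step 4 — take square root: d = √(0.3776) ≈ 0.6145.

d(x, mu) = √(0.3776) ≈ 0.6145


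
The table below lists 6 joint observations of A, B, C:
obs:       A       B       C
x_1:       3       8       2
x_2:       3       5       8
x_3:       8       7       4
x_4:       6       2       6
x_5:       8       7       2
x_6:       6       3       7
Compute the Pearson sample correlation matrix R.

Step 1 — column means:
  mean(A) = (3 + 3 + 8 + 6 + 8 + 6) / 6 = 34/6 = 5.6667
  mean(B) = (8 + 5 + 7 + 2 + 7 + 3) / 6 = 32/6 = 5.3333
  mean(C) = (2 + 8 + 4 + 6 + 2 + 7) / 6 = 29/6 = 4.8333

Step 2 — sample variances and covariances s[i,j] = (1/(n-1)) · Σ_k (x_{k,i} - mean_i) · (x_{k,j} - mean_j), with n-1 = 5:
  s[A,A] = ((-2.6667)·(-2.6667) + (-2.6667)·(-2.6667) + (2.3333)·(2.3333) + (0.3333)·(0.3333) + (2.3333)·(2.3333) + (0.3333)·(0.3333)) / 5 = 25.3333/5 = 5.0667
  s[A,B] = ((-2.6667)·(2.6667) + (-2.6667)·(-0.3333) + (2.3333)·(1.6667) + (0.3333)·(-3.3333) + (2.3333)·(1.6667) + (0.3333)·(-2.3333)) / 5 = -0.3333/5 = -0.0667
  s[A,C] = ((-2.6667)·(-2.8333) + (-2.6667)·(3.1667) + (2.3333)·(-0.8333) + (0.3333)·(1.1667) + (2.3333)·(-2.8333) + (0.3333)·(2.1667)) / 5 = -8.3333/5 = -1.6667
  s[B,B] = ((2.6667)·(2.6667) + (-0.3333)·(-0.3333) + (1.6667)·(1.6667) + (-3.3333)·(-3.3333) + (1.6667)·(1.6667) + (-2.3333)·(-2.3333)) / 5 = 29.3333/5 = 5.8667
  s[B,C] = ((2.6667)·(-2.8333) + (-0.3333)·(3.1667) + (1.6667)·(-0.8333) + (-3.3333)·(1.1667) + (1.6667)·(-2.8333) + (-2.3333)·(2.1667)) / 5 = -23.6667/5 = -4.7333
  s[C,C] = ((-2.8333)·(-2.8333) + (3.1667)·(3.1667) + (-0.8333)·(-0.8333) + (1.1667)·(1.1667) + (-2.8333)·(-2.8333) + (2.1667)·(2.1667)) / 5 = 32.8333/5 = 6.5667
  Sample standard deviations s_i = √(s[i,i]):
  s(A) = √(5.0667) = 2.2509
  s(B) = √(5.8667) = 2.4221
  s(C) = √(6.5667) = 2.5626

Step 3 — r_{ij} = s_{ij} / (s_i · s_j):
  r[A,A] = 1 (diagonal).
  r[A,B] = -0.0667 / (2.2509 · 2.4221) = -0.0667 / 5.452 = -0.0122
  r[A,C] = -1.6667 / (2.2509 · 2.5626) = -1.6667 / 5.7681 = -0.2889
  r[B,B] = 1 (diagonal).
  r[B,C] = -4.7333 / (2.4221 · 2.5626) = -4.7333 / 6.2068 = -0.7626
  r[C,C] = 1 (diagonal).

R is symmetric with unit diagonal. Assembling:

R = [[1, -0.0122, -0.2889],
 [-0.0122, 1, -0.7626],
 [-0.2889, -0.7626, 1]]


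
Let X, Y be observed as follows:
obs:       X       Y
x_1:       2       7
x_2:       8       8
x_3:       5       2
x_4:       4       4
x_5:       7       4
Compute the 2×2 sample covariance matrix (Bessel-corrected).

Step 1 — column means:
  mean(X) = (2 + 8 + 5 + 4 + 7) / 5 = 26/5 = 5.2
  mean(Y) = (7 + 8 + 2 + 4 + 4) / 5 = 25/5 = 5

Step 2 — sample covariance S[i,j] = (1/(n-1)) · Σ_k (x_{k,i} - mean_i) · (x_{k,j} - mean_j), with n-1 = 4.
  S[X,X] = ((-3.2)·(-3.2) + (2.8)·(2.8) + (-0.2)·(-0.2) + (-1.2)·(-1.2) + (1.8)·(1.8)) / 4 = 22.8/4 = 5.7
  S[X,Y] = ((-3.2)·(2) + (2.8)·(3) + (-0.2)·(-3) + (-1.2)·(-1) + (1.8)·(-1)) / 4 = 2/4 = 0.5
  S[Y,Y] = ((2)·(2) + (3)·(3) + (-3)·(-3) + (-1)·(-1) + (-1)·(-1)) / 4 = 24/4 = 6

S is symmetric (S[j,i] = S[i,j]). Assembling:

S = [[5.7, 0.5],
 [0.5, 6]]


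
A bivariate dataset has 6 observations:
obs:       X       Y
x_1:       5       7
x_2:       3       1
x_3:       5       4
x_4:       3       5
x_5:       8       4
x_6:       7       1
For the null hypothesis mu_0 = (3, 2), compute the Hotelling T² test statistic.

Step 1 — sample mean vector:
  mean(X) = (5 + 3 + 5 + 3 + 8 + 7) / 6 = 31/6 = 5.1667
  mean(Y) = (7 + 1 + 4 + 5 + 4 + 1) / 6 = 22/6 = 3.6667
  x̄ = (5.1667, 3.6667),  deviation x̄ - mu_0 = (5.1667, 3.6667) - (3, 2) = (2.1667, 1.6667).

Step 2 — sample covariance matrix, S[i,j] = (1/(n-1)) · Σ_k (x_{k,i} - mean_i) · (x_{k,j} - mean_j), divisor n-1 = 5:
  S[X,X] = ((-0.1667)·(-0.1667) + (-2.1667)·(-2.1667) + (-0.1667)·(-0.1667) + (-2.1667)·(-2.1667) + (2.8333)·(2.8333) + (1.8333)·(1.8333)) / 5 = 20.8333/5 = 4.1667
  S[X,Y] = ((-0.1667)·(3.3333) + (-2.1667)·(-2.6667) + (-0.1667)·(0.3333) + (-2.1667)·(1.3333) + (2.8333)·(0.3333) + (1.8333)·(-2.6667)) / 5 = -1.6667/5 = -0.3333
  S[Y,Y] = ((3.3333)·(3.3333) + (-2.6667)·(-2.6667) + (0.3333)·(0.3333) + (1.3333)·(1.3333) + (0.3333)·(0.3333) + (-2.6667)·(-2.6667)) / 5 = 27.3333/5 = 5.4667
  S = [[4.1667, -0.3333],
 [-0.3333, 5.4667]].

Step 3 — invert S. det(S) = 4.1667·5.4667 - (-0.3333)² = 22.6667.
  S^{-1} = (1/det) · [[d, -b], [-b, a]] = [[0.2412, 0.0147],
 [0.0147, 0.1838]].

Step 4 — quadratic form (x̄ - mu_0)^T · S^{-1} · (x̄ - mu_0):
  S^{-1} · (x̄ - mu_0) = (0.5471, 0.3382),
  (x̄ - mu_0)^T · [...] = (2.1667)·(0.5471) + (1.6667)·(0.3382) = 1.749.

Step 5 — scale by n: T² = 6 · 1.749 = 10.4941.

T² ≈ 10.4941


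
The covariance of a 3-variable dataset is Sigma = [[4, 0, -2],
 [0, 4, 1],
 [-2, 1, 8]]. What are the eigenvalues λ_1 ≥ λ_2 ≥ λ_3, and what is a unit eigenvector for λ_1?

Step 1 — characteristic polynomial p(λ) = det(λI - Sigma) = λ³ - tr·λ² + c_1·λ - det, where tr = trace, c_1 = sum of the principal 2×2 minors, det = det(Sigma):
  tr = 4 + 4 + 8 = 16,
  c_1 = (4·4 - (0)²) + (4·8 - (-2)²) + (4·8 - (1)²) = 16 + 28 + 31 = 75,
  det = 4·(4·8 - (1)²) - (0)·((0)·8 - (1)·(-2)) + (-2)·((0)·(1) - 4·(-2)) = 4·(31) - (0)·(2) + (-2)·(8) = 108.
  So p(λ) = λ³ - 16λ² + 75λ - 108.
Step 2 — look for an integer root (rational root theorem: any rational root is an integer divisor of 108). Testing λ = 3:
  p(3) = 27 - 144 + 225 - 108 = 0  ✓
  Dividing out (λ - 3): p(λ) = (λ - 3)(λ² - 13λ + 36).
Step 3 — remaining eigenvalues from the quadratic λ² - 13λ + 36 = 0:
  Δ = 13² - 4·36 = 169 - 144 = 25,  λ = (13 ± √25)/2 = (13 ± 5)/2 = 9 or 4.
  Sorted: λ_1 = 9,  λ_2 = 4,  λ_3 = 3  (check: sum = 16 = tr ✓).

Step 4 — unit eigenvector for λ_1 = 9: v spans the null space of (Sigma - λ_1 I), whose rows are
  r_1 = (-5, 0, -2),  r_2 = (0, -5, 1),  r_3 = (-2, 1, -1).
  v is orthogonal to every row, so take v ∝ r_1 × r_2 = ((0)·(1) - (-2)·(-5), (-2)·(0) - (-5)·(1), (-5)·(-5) - (0)·(0)) = (-10, 5, 25).
  Rescale (divide by 5; multiply by -1 so the first nonzero entry is positive): u = (2, -1, -5).
  ||u|| = √((2)² + (-1)² + (-5)²) = √(30) ≈ 5.4772,  v_1 = u/||u|| ≈ (0.3651, -0.1826, -0.9129) (||v_1|| = 1).

λ_1 = 9,  λ_2 = 4,  λ_3 = 3;  v_1 ≈ (0.3651, -0.1826, -0.9129)


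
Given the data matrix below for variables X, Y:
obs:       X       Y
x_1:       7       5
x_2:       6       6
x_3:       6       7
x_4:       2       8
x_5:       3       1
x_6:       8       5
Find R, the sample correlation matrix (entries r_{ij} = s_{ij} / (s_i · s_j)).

Step 1 — column means:
  mean(X) = (7 + 6 + 6 + 2 + 3 + 8) / 6 = 32/6 = 5.3333
  mean(Y) = (5 + 6 + 7 + 8 + 1 + 5) / 6 = 32/6 = 5.3333

Step 2 — sample variances and covariances s[i,j] = (1/(n-1)) · Σ_k (x_{k,i} - mean_i) · (x_{k,j} - mean_j), with n-1 = 5:
  s[X,X] = ((1.6667)·(1.6667) + (0.6667)·(0.6667) + (0.6667)·(0.6667) + (-3.3333)·(-3.3333) + (-2.3333)·(-2.3333) + (2.6667)·(2.6667)) / 5 = 27.3333/5 = 5.4667
  s[X,Y] = ((1.6667)·(-0.3333) + (0.6667)·(0.6667) + (0.6667)·(1.6667) + (-3.3333)·(2.6667) + (-2.3333)·(-4.3333) + (2.6667)·(-0.3333)) / 5 = 1.3333/5 = 0.2667
  s[Y,Y] = ((-0.3333)·(-0.3333) + (0.6667)·(0.6667) + (1.6667)·(1.6667) + (2.6667)·(2.6667) + (-4.3333)·(-4.3333) + (-0.3333)·(-0.3333)) / 5 = 29.3333/5 = 5.8667
  Sample standard deviations s_i = √(s[i,i]):
  s(X) = √(5.4667) = 2.3381
  s(Y) = √(5.8667) = 2.4221

Step 3 — r_{ij} = s_{ij} / (s_i · s_j):
  r[X,X] = 1 (diagonal).
  r[X,Y] = 0.2667 / (2.3381 · 2.4221) = 0.2667 / 5.6631 = 0.0471
  r[Y,Y] = 1 (diagonal).

R is symmetric with unit diagonal. Assembling:

R = [[1, 0.0471],
 [0.0471, 1]]


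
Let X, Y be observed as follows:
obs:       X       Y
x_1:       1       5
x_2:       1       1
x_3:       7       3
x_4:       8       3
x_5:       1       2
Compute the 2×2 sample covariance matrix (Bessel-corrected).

Step 1 — column means:
  mean(X) = (1 + 1 + 7 + 8 + 1) / 5 = 18/5 = 3.6
  mean(Y) = (5 + 1 + 3 + 3 + 2) / 5 = 14/5 = 2.8

Step 2 — sample covariance S[i,j] = (1/(n-1)) · Σ_k (x_{k,i} - mean_i) · (x_{k,j} - mean_j), with n-1 = 4.
  S[X,X] = ((-2.6)·(-2.6) + (-2.6)·(-2.6) + (3.4)·(3.4) + (4.4)·(4.4) + (-2.6)·(-2.6)) / 4 = 51.2/4 = 12.8
  S[X,Y] = ((-2.6)·(2.2) + (-2.6)·(-1.8) + (3.4)·(0.2) + (4.4)·(0.2) + (-2.6)·(-0.8)) / 4 = 2.6/4 = 0.65
  S[Y,Y] = ((2.2)·(2.2) + (-1.8)·(-1.8) + (0.2)·(0.2) + (0.2)·(0.2) + (-0.8)·(-0.8)) / 4 = 8.8/4 = 2.2

S is symmetric (S[j,i] = S[i,j]). Assembling:

S = [[12.8, 0.65],
 [0.65, 2.2]]


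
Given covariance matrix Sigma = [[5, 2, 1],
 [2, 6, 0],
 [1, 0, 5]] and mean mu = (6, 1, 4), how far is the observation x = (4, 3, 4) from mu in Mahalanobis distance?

Step 1 — centre the observation: (x - mu) = (-2, 2, 0).

Step 2 — invert Sigma (cofactor / det for 3×3, or solve directly):
  Sigma^{-1} = [[0.2419, -0.0806, -0.0484],
 [-0.0806, 0.1935, 0.0161],
 [-0.0484, 0.0161, 0.2097]].

Step 3 — form the quadratic (x - mu)^T · Sigma^{-1} · (x - mu):
  Sigma^{-1} · (x - mu) = (-0.6452, 0.5484, 0.129).
  (x - mu)^T · [Sigma^{-1} · (x - mu)] = (-2)·(-0.6452) + (2)·(0.5484) + (0)·(0.129) = 2.3871.

Step 4 — take square root: d = √(2.3871) ≈ 1.545.

d(x, mu) = √(2.3871) ≈ 1.545


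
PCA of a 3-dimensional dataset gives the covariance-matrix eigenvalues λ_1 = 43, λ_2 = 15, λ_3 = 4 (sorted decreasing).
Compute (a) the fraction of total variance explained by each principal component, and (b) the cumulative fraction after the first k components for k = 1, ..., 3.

Step 1 — total variance = trace(Sigma) = Σ λ_i = 43 + 15 + 4 = 62.

Step 2 — fraction explained by component i = λ_i / Σ λ:
  PC1: 43/62 = 0.6935
  PC2: 15/62 = 0.2419
  PC3: 4/62 = 0.0645

Step 3 — cumulative fraction after k components = (λ_1 + ... + λ_k) / Σ λ:
  k = 1: 43/62 = 0.6935
  k = 2: (43 + 15)/62 = 58/62 = 0.9355
  k = 3: (43 + 15 + 4)/62 = 62/62 = 1

Summary (fraction, with percent):

explained: PC1 0.6935 (69.35%), PC2 0.2419 (24.19%), PC3 0.0645 (6.45%);  cumulative: 0.6935, 0.9355, 1


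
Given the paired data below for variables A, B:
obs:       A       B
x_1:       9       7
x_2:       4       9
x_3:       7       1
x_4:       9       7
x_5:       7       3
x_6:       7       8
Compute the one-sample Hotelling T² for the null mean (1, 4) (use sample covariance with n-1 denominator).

Step 1 — sample mean vector:
  mean(A) = (9 + 4 + 7 + 9 + 7 + 7) / 6 = 43/6 = 7.1667
  mean(B) = (7 + 9 + 1 + 7 + 3 + 8) / 6 = 35/6 = 5.8333
  x̄ = (7.1667, 5.8333),  deviation x̄ - mu_0 = (7.1667, 5.8333) - (1, 4) = (6.1667, 1.8333).

Step 2 — sample covariance matrix, S[i,j] = (1/(n-1)) · Σ_k (x_{k,i} - mean_i) · (x_{k,j} - mean_j), divisor n-1 = 5:
  S[A,A] = ((1.8333)·(1.8333) + (-3.1667)·(-3.1667) + (-0.1667)·(-0.1667) + (1.8333)·(1.8333) + (-0.1667)·(-0.1667) + (-0.1667)·(-0.1667)) / 5 = 16.8333/5 = 3.3667
  S[A,B] = ((1.8333)·(1.1667) + (-3.1667)·(3.1667) + (-0.1667)·(-4.8333) + (1.8333)·(1.1667) + (-0.1667)·(-2.8333) + (-0.1667)·(2.1667)) / 5 = -4.8333/5 = -0.9667
  S[B,B] = ((1.1667)·(1.1667) + (3.1667)·(3.1667) + (-4.8333)·(-4.8333) + (1.1667)·(1.1667) + (-2.8333)·(-2.8333) + (2.1667)·(2.1667)) / 5 = 48.8333/5 = 9.7667
  S = [[3.3667, -0.9667],
 [-0.9667, 9.7667]].

Step 3 — invert S. det(S) = 3.3667·9.7667 - (-0.9667)² = 31.9467.
  S^{-1} = (1/det) · [[d, -b], [-b, a]] = [[0.3057, 0.0303],
 [0.0303, 0.1054]].

Step 4 — quadratic form (x̄ - mu_0)^T · S^{-1} · (x̄ - mu_0):
  S^{-1} · (x̄ - mu_0) = (1.9407, 0.3798),
  (x̄ - mu_0)^T · [...] = (6.1667)·(1.9407) + (1.8333)·(0.3798) = 12.6642.

Step 5 — scale by n: T² = 6 · 12.6642 = 75.985.

T² ≈ 75.985


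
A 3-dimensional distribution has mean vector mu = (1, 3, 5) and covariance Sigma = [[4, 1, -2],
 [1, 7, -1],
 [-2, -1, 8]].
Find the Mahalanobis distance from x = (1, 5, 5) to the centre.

Step 1 — centre the observation: (x - mu) = (0, 2, 0).

Step 2 — invert Sigma (cofactor / det for 3×3, or solve directly):
  Sigma^{-1} = [[0.2926, -0.0319, 0.0691],
 [-0.0319, 0.1489, 0.0106],
 [0.0691, 0.0106, 0.1436]].

Step 3 — form the quadratic (x - mu)^T · Sigma^{-1} · (x - mu):
  Sigma^{-1} · (x - mu) = (-0.0638, 0.2979, 0.0213).
  (x - mu)^T · [Sigma^{-1} · (x - mu)] = (0)·(-0.0638) + (2)·(0.2979) + (0)·(0.0213) = 0.5957.

Step 4 — take square root: d = √(0.5957) ≈ 0.7718.

d(x, mu) = √(0.5957) ≈ 0.7718


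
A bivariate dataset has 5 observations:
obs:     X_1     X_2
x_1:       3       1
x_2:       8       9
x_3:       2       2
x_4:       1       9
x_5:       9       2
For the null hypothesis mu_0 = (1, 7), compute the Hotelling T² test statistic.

Step 1 — sample mean vector:
  mean(X_1) = (3 + 8 + 2 + 1 + 9) / 5 = 23/5 = 4.6
  mean(X_2) = (1 + 9 + 2 + 9 + 2) / 5 = 23/5 = 4.6
  x̄ = (4.6, 4.6),  deviation x̄ - mu_0 = (4.6, 4.6) - (1, 7) = (3.6, -2.4).

Step 2 — sample covariance matrix, S[i,j] = (1/(n-1)) · Σ_k (x_{k,i} - mean_i) · (x_{k,j} - mean_j), divisor n-1 = 4:
  S[X_1,X_1] = ((-1.6)·(-1.6) + (3.4)·(3.4) + (-2.6)·(-2.6) + (-3.6)·(-3.6) + (4.4)·(4.4)) / 4 = 53.2/4 = 13.3
  S[X_1,X_2] = ((-1.6)·(-3.6) + (3.4)·(4.4) + (-2.6)·(-2.6) + (-3.6)·(4.4) + (4.4)·(-2.6)) / 4 = 0.2/4 = 0.05
  S[X_2,X_2] = ((-3.6)·(-3.6) + (4.4)·(4.4) + (-2.6)·(-2.6) + (4.4)·(4.4) + (-2.6)·(-2.6)) / 4 = 65.2/4 = 16.3
  S = [[13.3, 0.05],
 [0.05, 16.3]].

Step 3 — invert S. det(S) = 13.3·16.3 - (0.05)² = 216.7875.
  S^{-1} = (1/det) · [[d, -b], [-b, a]] = [[0.0752, -0.0002],
 [-0.0002, 0.0614]].

Step 4 — quadratic form (x̄ - mu_0)^T · S^{-1} · (x̄ - mu_0):
  S^{-1} · (x̄ - mu_0) = (0.2712, -0.1481),
  (x̄ - mu_0)^T · [...] = (3.6)·(0.2712) + (-2.4)·(-0.1481) = 1.3318.

Step 5 — scale by n: T² = 5 · 1.3318 = 6.6591.

T² ≈ 6.6591


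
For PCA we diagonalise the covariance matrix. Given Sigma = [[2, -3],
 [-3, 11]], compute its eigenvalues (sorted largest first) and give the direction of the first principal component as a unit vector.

Step 1 — characteristic polynomial of 2×2 Sigma:
  det(Sigma - λI) = λ² - trace · λ + det = 0.
  trace = 2 + 11 = 13, det = 2·11 - (-3)² = 13.
Step 2 — discriminant:
  Δ = trace² - 4·det = 169 - 52 = 117.
Step 3 — eigenvalues:
  λ = (trace ± √Δ)/2 = (13 ± 10.8167)/2,
  λ_1 = 11.9083,  λ_2 = 1.0917.

Step 4 — unit eigenvector for λ_1: solve (Sigma - λ_1 I)v = 0. First row:
  (2 - 11.9083)·v_x + (-3)·v_y = 0, i.e. (-9.9083)·v_x + (-3)·v_y = 0,
  so v ∝ (b, λ_1 - a) = (-3, 9.9083); multiply by -1 so the first entry is positive: u = (3, -9.9083).
  ||u|| = √((3)² + (-9.9083)²) = √(107.1749) ≈ 10.3525,
  v_1 = u/||u|| ≈ (0.2898, -0.9571) (||v_1|| = 1).

λ_1 = 11.9083,  λ_2 = 1.0917;  v_1 ≈ (0.2898, -0.9571)


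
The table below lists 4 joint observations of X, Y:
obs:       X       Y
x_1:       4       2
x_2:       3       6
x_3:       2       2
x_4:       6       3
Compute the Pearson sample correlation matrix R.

Step 1 — column means:
  mean(X) = (4 + 3 + 2 + 6) / 4 = 15/4 = 3.75
  mean(Y) = (2 + 6 + 2 + 3) / 4 = 13/4 = 3.25

Step 2 — sample variances and covariances s[i,j] = (1/(n-1)) · Σ_k (x_{k,i} - mean_i) · (x_{k,j} - mean_j), with n-1 = 3:
  s[X,X] = ((0.25)·(0.25) + (-0.75)·(-0.75) + (-1.75)·(-1.75) + (2.25)·(2.25)) / 3 = 8.75/3 = 2.9167
  s[X,Y] = ((0.25)·(-1.25) + (-0.75)·(2.75) + (-1.75)·(-1.25) + (2.25)·(-0.25)) / 3 = -0.75/3 = -0.25
  s[Y,Y] = ((-1.25)·(-1.25) + (2.75)·(2.75) + (-1.25)·(-1.25) + (-0.25)·(-0.25)) / 3 = 10.75/3 = 3.5833
  Sample standard deviations s_i = √(s[i,i]):
  s(X) = √(2.9167) = 1.7078
  s(Y) = √(3.5833) = 1.893

Step 3 — r_{ij} = s_{ij} / (s_i · s_j):
  r[X,X] = 1 (diagonal).
  r[X,Y] = -0.25 / (1.7078 · 1.893) = -0.25 / 3.2329 = -0.0773
  r[Y,Y] = 1 (diagonal).

R is symmetric with unit diagonal. Assembling:

R = [[1, -0.0773],
 [-0.0773, 1]]


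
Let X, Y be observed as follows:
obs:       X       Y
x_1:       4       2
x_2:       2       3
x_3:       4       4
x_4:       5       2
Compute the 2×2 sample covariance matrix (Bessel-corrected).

Step 1 — column means:
  mean(X) = (4 + 2 + 4 + 5) / 4 = 15/4 = 3.75
  mean(Y) = (2 + 3 + 4 + 2) / 4 = 11/4 = 2.75

Step 2 — sample covariance S[i,j] = (1/(n-1)) · Σ_k (x_{k,i} - mean_i) · (x_{k,j} - mean_j), with n-1 = 3.
  S[X,X] = ((0.25)·(0.25) + (-1.75)·(-1.75) + (0.25)·(0.25) + (1.25)·(1.25)) / 3 = 4.75/3 = 1.5833
  S[X,Y] = ((0.25)·(-0.75) + (-1.75)·(0.25) + (0.25)·(1.25) + (1.25)·(-0.75)) / 3 = -1.25/3 = -0.4167
  S[Y,Y] = ((-0.75)·(-0.75) + (0.25)·(0.25) + (1.25)·(1.25) + (-0.75)·(-0.75)) / 3 = 2.75/3 = 0.9167

S is symmetric (S[j,i] = S[i,j]). Assembling:

S = [[1.5833, -0.4167],
 [-0.4167, 0.9167]]


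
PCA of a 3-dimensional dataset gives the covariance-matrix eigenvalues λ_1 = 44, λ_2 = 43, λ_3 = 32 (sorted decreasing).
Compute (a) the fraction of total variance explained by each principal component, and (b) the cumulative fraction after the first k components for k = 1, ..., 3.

Step 1 — total variance = trace(Sigma) = Σ λ_i = 44 + 43 + 32 = 119.

Step 2 — fraction explained by component i = λ_i / Σ λ:
  PC1: 44/119 = 0.3697
  PC2: 43/119 = 0.3613
  PC3: 32/119 = 0.2689

Step 3 — cumulative fraction after k components = (λ_1 + ... + λ_k) / Σ λ:
  k = 1: 44/119 = 0.3697
  k = 2: (44 + 43)/119 = 87/119 = 0.7311
  k = 3: (44 + 43 + 32)/119 = 119/119 = 1

Summary (fraction, with percent):

explained: PC1 0.3697 (36.97%), PC2 0.3613 (36.13%), PC3 0.2689 (26.89%);  cumulative: 0.3697, 0.7311, 1


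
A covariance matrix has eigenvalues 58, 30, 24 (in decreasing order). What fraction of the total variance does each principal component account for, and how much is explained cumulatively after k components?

Step 1 — total variance = trace(Sigma) = Σ λ_i = 58 + 30 + 24 = 112.

Step 2 — fraction explained by component i = λ_i / Σ λ:
  PC1: 58/112 = 0.5179
  PC2: 30/112 = 0.2679
  PC3: 24/112 = 0.2143

Step 3 — cumulative fraction after k components = (λ_1 + ... + λ_k) / Σ λ:
  k = 1: 58/112 = 0.5179
  k = 2: (58 + 30)/112 = 88/112 = 0.7857
  k = 3: (58 + 30 + 24)/112 = 112/112 = 1

Summary (fraction, with percent):

explained: PC1 0.5179 (51.79%), PC2 0.2679 (26.79%), PC3 0.2143 (21.43%);  cumulative: 0.5179, 0.7857, 1


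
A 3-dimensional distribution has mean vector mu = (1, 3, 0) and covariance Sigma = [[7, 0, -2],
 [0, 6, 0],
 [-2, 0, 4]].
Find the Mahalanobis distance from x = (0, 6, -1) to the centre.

Step 1 — centre the observation: (x - mu) = (-1, 3, -1).

Step 2 — invert Sigma (cofactor / det for 3×3, or solve directly):
  Sigma^{-1} = [[0.1667, 0, 0.0833],
 [0, 0.1667, 0],
 [0.0833, 0, 0.2917]].

Step 3 — form the quadratic (x - mu)^T · Sigma^{-1} · (x - mu):
  Sigma^{-1} · (x - mu) = (-0.25, 0.5, -0.375).
  (x - mu)^T · [Sigma^{-1} · (x - mu)] = (-1)·(-0.25) + (3)·(0.5) + (-1)·(-0.375) = 2.125.

Step 4 — take square root: d = √(2.125) ≈ 1.4577.

d(x, mu) = √(2.125) ≈ 1.4577


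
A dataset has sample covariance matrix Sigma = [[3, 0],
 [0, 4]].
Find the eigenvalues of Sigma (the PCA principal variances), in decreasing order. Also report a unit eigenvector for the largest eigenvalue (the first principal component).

Step 1 — characteristic polynomial of 2×2 Sigma:
  det(Sigma - λI) = λ² - trace · λ + det = 0.
  trace = 3 + 4 = 7, det = 3·4 - (0)² = 12.
Step 2 — discriminant:
  Δ = trace² - 4·det = 49 - 48 = 1.
Step 3 — eigenvalues:
  λ = (trace ± √Δ)/2 = (7 ± 1)/2,
  λ_1 = 4,  λ_2 = 3.

Step 4 — unit eigenvector for λ_1: Sigma is diagonal, so its eigenvectors are the coordinate axes. λ_1 = 4 is the diagonal entry on the second coordinate axis, hence
  v_1 = (0, 1) (||v_1|| = 1).

λ_1 = 4,  λ_2 = 3;  v_1 ≈ (0, 1)


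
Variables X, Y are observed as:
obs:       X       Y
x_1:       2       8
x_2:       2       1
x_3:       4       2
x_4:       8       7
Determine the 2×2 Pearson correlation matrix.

Step 1 — column means:
  mean(X) = (2 + 2 + 4 + 8) / 4 = 16/4 = 4
  mean(Y) = (8 + 1 + 2 + 7) / 4 = 18/4 = 4.5

Step 2 — sample variances and covariances s[i,j] = (1/(n-1)) · Σ_k (x_{k,i} - mean_i) · (x_{k,j} - mean_j), with n-1 = 3:
  s[X,X] = ((-2)·(-2) + (-2)·(-2) + (0)·(0) + (4)·(4)) / 3 = 24/3 = 8
  s[X,Y] = ((-2)·(3.5) + (-2)·(-3.5) + (0)·(-2.5) + (4)·(2.5)) / 3 = 10/3 = 3.3333
  s[Y,Y] = ((3.5)·(3.5) + (-3.5)·(-3.5) + (-2.5)·(-2.5) + (2.5)·(2.5)) / 3 = 37/3 = 12.3333
  Sample standard deviations s_i = √(s[i,i]):
  s(X) = √(8) = 2.8284
  s(Y) = √(12.3333) = 3.5119

Step 3 — r_{ij} = s_{ij} / (s_i · s_j):
  r[X,X] = 1 (diagonal).
  r[X,Y] = 3.3333 / (2.8284 · 3.5119) = 3.3333 / 9.9331 = 0.3356
  r[Y,Y] = 1 (diagonal).

R is symmetric with unit diagonal. Assembling:

R = [[1, 0.3356],
 [0.3356, 1]]


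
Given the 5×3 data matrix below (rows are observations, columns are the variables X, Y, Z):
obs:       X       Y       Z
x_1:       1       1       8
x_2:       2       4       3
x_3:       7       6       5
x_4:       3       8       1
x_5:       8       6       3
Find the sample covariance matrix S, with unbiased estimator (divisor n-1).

Step 1 — column means:
  mean(X) = (1 + 2 + 7 + 3 + 8) / 5 = 21/5 = 4.2
  mean(Y) = (1 + 4 + 6 + 8 + 6) / 5 = 25/5 = 5
  mean(Z) = (8 + 3 + 5 + 1 + 3) / 5 = 20/5 = 4

Step 2 — sample covariance S[i,j] = (1/(n-1)) · Σ_k (x_{k,i} - mean_i) · (x_{k,j} - mean_j), with n-1 = 4.
  S[X,X] = ((-3.2)·(-3.2) + (-2.2)·(-2.2) + (2.8)·(2.8) + (-1.2)·(-1.2) + (3.8)·(3.8)) / 4 = 38.8/4 = 9.7
  S[X,Y] = ((-3.2)·(-4) + (-2.2)·(-1) + (2.8)·(1) + (-1.2)·(3) + (3.8)·(1)) / 4 = 18/4 = 4.5
  S[X,Z] = ((-3.2)·(4) + (-2.2)·(-1) + (2.8)·(1) + (-1.2)·(-3) + (3.8)·(-1)) / 4 = -8/4 = -2
  S[Y,Y] = ((-4)·(-4) + (-1)·(-1) + (1)·(1) + (3)·(3) + (1)·(1)) / 4 = 28/4 = 7
  S[Y,Z] = ((-4)·(4) + (-1)·(-1) + (1)·(1) + (3)·(-3) + (1)·(-1)) / 4 = -24/4 = -6
  S[Z,Z] = ((4)·(4) + (-1)·(-1) + (1)·(1) + (-3)·(-3) + (-1)·(-1)) / 4 = 28/4 = 7

S is symmetric (S[j,i] = S[i,j]). Assembling:

S = [[9.7, 4.5, -2],
 [4.5, 7, -6],
 [-2, -6, 7]]


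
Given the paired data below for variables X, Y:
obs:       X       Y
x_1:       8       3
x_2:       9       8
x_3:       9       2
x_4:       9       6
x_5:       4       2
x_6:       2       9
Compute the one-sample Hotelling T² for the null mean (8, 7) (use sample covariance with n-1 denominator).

Step 1 — sample mean vector:
  mean(X) = (8 + 9 + 9 + 9 + 4 + 2) / 6 = 41/6 = 6.8333
  mean(Y) = (3 + 8 + 2 + 6 + 2 + 9) / 6 = 30/6 = 5
  x̄ = (6.8333, 5),  deviation x̄ - mu_0 = (6.8333, 5) - (8, 7) = (-1.1667, -2).

Step 2 — sample covariance matrix, S[i,j] = (1/(n-1)) · Σ_k (x_{k,i} - mean_i) · (x_{k,j} - mean_j), divisor n-1 = 5:
  S[X,X] = ((1.1667)·(1.1667) + (2.1667)·(2.1667) + (2.1667)·(2.1667) + (2.1667)·(2.1667) + (-2.8333)·(-2.8333) + (-4.8333)·(-4.8333)) / 5 = 46.8333/5 = 9.3667
  S[X,Y] = ((1.1667)·(-2) + (2.1667)·(3) + (2.1667)·(-3) + (2.1667)·(1) + (-2.8333)·(-3) + (-4.8333)·(4)) / 5 = -11/5 = -2.2
  S[Y,Y] = ((-2)·(-2) + (3)·(3) + (-3)·(-3) + (1)·(1) + (-3)·(-3) + (4)·(4)) / 5 = 48/5 = 9.6
  S = [[9.3667, -2.2],
 [-2.2, 9.6]].

Step 3 — invert S. det(S) = 9.3667·9.6 - (-2.2)² = 85.08.
  S^{-1} = (1/det) · [[d, -b], [-b, a]] = [[0.1128, 0.0259],
 [0.0259, 0.1101]].

Step 4 — quadratic form (x̄ - mu_0)^T · S^{-1} · (x̄ - mu_0):
  S^{-1} · (x̄ - mu_0) = (-0.1834, -0.2504),
  (x̄ - mu_0)^T · [...] = (-1.1667)·(-0.1834) + (-2)·(-0.2504) = 0.7146.

Step 5 — scale by n: T² = 6 · 0.7146 = 4.2877.

T² ≈ 4.2877


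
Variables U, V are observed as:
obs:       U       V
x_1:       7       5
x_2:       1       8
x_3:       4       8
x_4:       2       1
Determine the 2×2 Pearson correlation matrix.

Step 1 — column means:
  mean(U) = (7 + 1 + 4 + 2) / 4 = 14/4 = 3.5
  mean(V) = (5 + 8 + 8 + 1) / 4 = 22/4 = 5.5

Step 2 — sample variances and covariances s[i,j] = (1/(n-1)) · Σ_k (x_{k,i} - mean_i) · (x_{k,j} - mean_j), with n-1 = 3:
  s[U,U] = ((3.5)·(3.5) + (-2.5)·(-2.5) + (0.5)·(0.5) + (-1.5)·(-1.5)) / 3 = 21/3 = 7
  s[U,V] = ((3.5)·(-0.5) + (-2.5)·(2.5) + (0.5)·(2.5) + (-1.5)·(-4.5)) / 3 = 0/3 = 0
  s[V,V] = ((-0.5)·(-0.5) + (2.5)·(2.5) + (2.5)·(2.5) + (-4.5)·(-4.5)) / 3 = 33/3 = 11
  Sample standard deviations s_i = √(s[i,i]):
  s(U) = √(7) = 2.6458
  s(V) = √(11) = 3.3166

Step 3 — r_{ij} = s_{ij} / (s_i · s_j):
  r[U,U] = 1 (diagonal).
  r[U,V] = 0 / (2.6458 · 3.3166) = 0 / 8.775 = 0
  r[V,V] = 1 (diagonal).

R is symmetric with unit diagonal. Assembling:

R = [[1, 0],
 [0, 1]]


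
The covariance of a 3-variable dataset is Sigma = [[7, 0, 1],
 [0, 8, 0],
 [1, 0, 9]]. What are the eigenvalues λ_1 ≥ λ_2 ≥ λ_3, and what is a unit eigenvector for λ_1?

Step 1 — characteristic polynomial p(λ) = det(λI - Sigma) = λ³ - tr·λ² + c_1·λ - det, where tr = trace, c_1 = sum of the principal 2×2 minors, det = det(Sigma):
  tr = 7 + 8 + 9 = 24,
  c_1 = (7·8 - (0)²) + (7·9 - (1)²) + (8·9 - (0)²) = 56 + 62 + 72 = 190,
  det = 7·(8·9 - (0)²) - (0)·((0)·9 - (0)·(1)) + (1)·((0)·(0) - 8·(1)) = 7·(72) - (0)·(0) + (1)·(-8) = 496.
  So p(λ) = λ³ - 24λ² + 190λ - 496.
Step 2 — look for an integer root (rational root theorem: any rational root is an integer divisor of 496). Testing λ = 8:
  p(8) = 512 - 1536 + 1520 - 496 = 0  ✓
  Dividing out (λ - 8): p(λ) = (λ - 8)(λ² - 16λ + 62).
Step 3 — remaining eigenvalues from the quadratic λ² - 16λ + 62 = 0:
  Δ = 16² - 4·62 = 256 - 248 = 8,  λ = (16 ± √8)/2 = (16 ± 2.8284)/2 ≈ 9.4142 or 6.5858.
  Sorted: λ_1 = 9.4142,  λ_2 = 8,  λ_3 = 6.5858  (check: sum = 24 = tr ✓).

Step 4 — unit eigenvector for λ_1 ≈ 9.4142: v spans the null space of (Sigma - λ_1 I), whose rows are
  r_1 = (-2.4142, 0, 1),  r_2 = (0, -1.4142, 0),  r_3 = (1, 0, -0.4142).
  v is orthogonal to every row, so take v ∝ r_1 × r_2 = ((0)·(0) - (1)·(-1.4142), (1)·(0) - (-2.4142)·(0), (-2.4142)·(-1.4142) - (0)·(0)) ≈ (1.4142, 0, 3.4142).
  Let u = (1.4142, 0, 3.4142).
  ||u|| = √((1.4142)² + (0)² + (3.4142)²) = √(13.6569) ≈ 3.6955,  v_1 = u/||u|| ≈ (0.3827, 0, 0.9239) (||v_1|| = 1).

λ_1 = 9.4142,  λ_2 = 8,  λ_3 = 6.5858;  v_1 ≈ (0.3827, 0, 0.9239)


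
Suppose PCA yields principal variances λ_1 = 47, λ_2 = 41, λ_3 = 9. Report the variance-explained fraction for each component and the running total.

Step 1 — total variance = trace(Sigma) = Σ λ_i = 47 + 41 + 9 = 97.

Step 2 — fraction explained by component i = λ_i / Σ λ:
  PC1: 47/97 = 0.4845
  PC2: 41/97 = 0.4227
  PC3: 9/97 = 0.0928

Step 3 — cumulative fraction after k components = (λ_1 + ... + λ_k) / Σ λ:
  k = 1: 47/97 = 0.4845
  k = 2: (47 + 41)/97 = 88/97 = 0.9072
  k = 3: (47 + 41 + 9)/97 = 97/97 = 1

Summary (fraction, with percent):

explained: PC1 0.4845 (48.45%), PC2 0.4227 (42.27%), PC3 0.0928 (9.28%);  cumulative: 0.4845, 0.9072, 1
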